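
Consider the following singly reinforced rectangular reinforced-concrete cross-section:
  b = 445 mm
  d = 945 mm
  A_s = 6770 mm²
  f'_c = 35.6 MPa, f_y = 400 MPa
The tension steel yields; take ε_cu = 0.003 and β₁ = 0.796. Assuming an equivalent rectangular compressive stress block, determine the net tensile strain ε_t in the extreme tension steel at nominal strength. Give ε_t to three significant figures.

a = A_s f_y/(0.85 f'_c b) = 201.10 mm.
β₁ = 0.796, so c = a/β₁ = 201.10/0.796 = 252.64 mm.
From the linear strain diagram with ε_cu = 0.003: ε_t = 0.003 (d − c)/c = 0.003 × (945 − 252.64)/252.64 = 0.00822.
Since ε_t ≥ 0.005, the section is tension-controlled.

ε_t ≈ 0.00822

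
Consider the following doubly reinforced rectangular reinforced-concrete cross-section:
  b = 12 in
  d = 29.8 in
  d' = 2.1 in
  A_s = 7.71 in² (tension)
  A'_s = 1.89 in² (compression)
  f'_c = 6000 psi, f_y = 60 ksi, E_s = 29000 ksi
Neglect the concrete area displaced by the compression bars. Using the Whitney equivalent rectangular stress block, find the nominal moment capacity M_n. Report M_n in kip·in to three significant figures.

Assume both steels yield.
a = (A_s − A'_s) f_y/(0.85 f'_c b) = (7.71 − 1.89) × 60/(0.85 × 6 × 12) = 5.706 in.
c = a/β₁ = 5.706/0.75 = 7.608 in; ε'_s = 0.003(c − d')/c = 0.0022 ≥ ε_y = 0.0021, so the compression steel yields.
M_n = (A_s − A'_s) f_y (d − a/2) + A'_s f_y (d − d') = 349.2 × (29.8 − 2.853) + 113.4 × (29.8 − 2.1) = 9409.9 + 3141.2 = 12551.1 kip·in.

M_n ≈ 12600 kip·in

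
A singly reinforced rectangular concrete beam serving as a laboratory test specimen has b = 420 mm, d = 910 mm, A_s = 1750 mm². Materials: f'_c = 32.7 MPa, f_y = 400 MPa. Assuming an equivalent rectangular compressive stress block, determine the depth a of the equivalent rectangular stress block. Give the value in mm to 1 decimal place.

T = A_s f_y = 1750 × 400 = 700000 N = 700 kN.
Setting C = 0.85 f'_c a b equal to T: a = 700000/(0.85 × 32.7 × 420) = 60.0 mm.

a ≈ 60.0 mm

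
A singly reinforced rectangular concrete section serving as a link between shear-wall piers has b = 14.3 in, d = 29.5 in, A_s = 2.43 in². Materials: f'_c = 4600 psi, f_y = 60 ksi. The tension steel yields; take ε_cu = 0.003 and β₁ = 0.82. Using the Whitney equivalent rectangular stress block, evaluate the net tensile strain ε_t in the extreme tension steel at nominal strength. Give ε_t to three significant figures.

a = A_s f_y/(0.85 f'_c b) = 2.608 in.
β₁ = 0.82, so c = a/β₁ = 2.608/0.82 = 3.180 in.
From the linear strain diagram with ε_cu = 0.003: ε_t = 0.003 (d − c)/c = 0.003 × (29.5 − 3.180)/3.180 = 0.0248.
Since ε_t ≥ 0.005, the section is tension-controlled.

ε_t ≈ 0.0248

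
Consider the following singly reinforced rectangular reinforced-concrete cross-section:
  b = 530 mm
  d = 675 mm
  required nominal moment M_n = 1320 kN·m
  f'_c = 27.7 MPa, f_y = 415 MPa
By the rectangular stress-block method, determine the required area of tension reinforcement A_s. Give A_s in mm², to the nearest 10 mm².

A_s ≈ 5440 mm²

With M_n = 0.85 f'_c a b (d − a/2), solve the quadratic for a:
a = d − √(d² − 2M_n/(0.85 f'_c b)) = 675 − √(675² − 2 × 1320×10⁶/(0.85 × 27.7 × 530)) = 180.97 mm.
A_s = 0.85 f'_c a b / f_y = 0.85 × 27.7 × 180.97 × 530 / 415 = 5441.7 mm².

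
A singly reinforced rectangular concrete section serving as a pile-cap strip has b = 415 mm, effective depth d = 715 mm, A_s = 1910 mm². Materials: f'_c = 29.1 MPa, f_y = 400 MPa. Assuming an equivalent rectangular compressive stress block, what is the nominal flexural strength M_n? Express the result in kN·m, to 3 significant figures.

M_n ≈ 518 kN·m

T = A_s f_y = 1910 × 400 = 764000 N = 764 kN.
From C = T: a = T/(0.85 f'_c b) = 764000/(0.85 × 29.1 × 415) = 74.43 mm.
M_n = T(d − a/2) = 764 kN × (715 − 37.215) mm = 517.83 kN·m.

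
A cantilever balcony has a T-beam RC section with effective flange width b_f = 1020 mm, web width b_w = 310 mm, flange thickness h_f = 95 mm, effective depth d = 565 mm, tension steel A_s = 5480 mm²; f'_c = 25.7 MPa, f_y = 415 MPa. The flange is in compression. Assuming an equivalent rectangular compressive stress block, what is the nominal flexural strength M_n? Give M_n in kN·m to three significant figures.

Tension: T = A_s f_y = 5480 × 415 = 2274200 N.
Try a within the flange: a = T/(0.85 f'_c b_f) = 2274200/(0.85 × 25.7 × 1020) = 102.06 mm.
a = 102.06 > h_f = 95 mm: the block extends into the web. Split into flange-overhang and web parts.
C_f = 0.85 f'_c (b_f − b_w) h_f = 0.85 × 25.7 × (1020 − 310) × 95 = 1473445 N.
Remaining web compression depth: a_w = (T − C_f)/(0.85 f'_c b_w) = (2274200 − 1473445)/(0.85 × 25.7 × 310) = 118.25 mm.
M_n = C_f(d − h_f/2) + (T − C_f)(d − a_w/2) = 1473445 × (565 − 47.5) + 800755 × (565 − 59.125) = 762.51 + 405.08 = 1167.59 × 10⁶ N·mm.
M_n = 1167.59 kN·m.

M_n ≈ 1170 kN·m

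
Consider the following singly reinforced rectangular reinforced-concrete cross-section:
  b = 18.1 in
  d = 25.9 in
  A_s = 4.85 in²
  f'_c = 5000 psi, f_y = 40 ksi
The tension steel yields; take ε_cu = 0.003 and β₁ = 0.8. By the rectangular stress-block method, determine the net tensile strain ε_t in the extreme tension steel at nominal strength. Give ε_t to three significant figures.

a = A_s f_y/(0.85 f'_c b) = 2.522 in.
β₁ = 0.8, so c = a/β₁ = 2.522/0.8 = 3.153 in.
From the linear strain diagram with ε_cu = 0.003: ε_t = 0.003 (d − c)/c = 0.003 × (25.9 − 3.153)/3.153 = 0.0216.
Since ε_t ≥ 0.005, the section is tension-controlled.

ε_t ≈ 0.0216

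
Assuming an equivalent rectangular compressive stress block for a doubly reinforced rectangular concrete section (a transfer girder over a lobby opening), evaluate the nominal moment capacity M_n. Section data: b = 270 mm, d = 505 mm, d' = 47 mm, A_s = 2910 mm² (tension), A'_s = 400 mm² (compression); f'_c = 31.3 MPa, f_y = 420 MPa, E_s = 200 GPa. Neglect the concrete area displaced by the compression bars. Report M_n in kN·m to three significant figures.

M_n ≈ 532 kN·m

Assume both tension and compression steel yield.
Net tension couple steel: A_s − A'_s = 2510 mm².
a = (A_s − A'_s) f_y / (0.85 f'_c b) = 1054200/(0.85 × 31.3 × 270) = 146.76 mm.
c = a/β₁ = 146.76/0.826 = 177.68 mm; ε'_s = 0.003(c − d')/c = 0.0022 ≥ f_y/E_s = 0.0021, so compression steel does yield.
M_n = (A_s − A'_s) f_y (d − a/2) + A'_s f_y (d − d') = [1054200 × (505 − 73.38) + 168000 × (505 − 47)] × 10⁻⁶ = 455.01 + 76.94 = 531.95 kN·m.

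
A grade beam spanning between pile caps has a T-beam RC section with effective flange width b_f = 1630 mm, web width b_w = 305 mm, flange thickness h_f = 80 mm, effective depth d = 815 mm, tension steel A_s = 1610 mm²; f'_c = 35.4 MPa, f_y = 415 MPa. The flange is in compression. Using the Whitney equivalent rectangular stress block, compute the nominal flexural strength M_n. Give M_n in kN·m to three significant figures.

M_n ≈ 540 kN·m

Tension: T = A_s f_y = 1610 × 415 = 668150 N.
Try a within the flange: a = T/(0.85 f'_c b_f) = 668150/(0.85 × 35.4 × 1630) = 13.62 mm.
Since a = 13.62 ≤ h_f = 80 mm, the stress block lies entirely in the flange; analyse as a rectangular beam of width b_f.
M_n = T(d − a/2) = 668150 × (815 − 6.81) = 539.99 × 10⁶ N·mm.
M_n = 539.99 kN·m.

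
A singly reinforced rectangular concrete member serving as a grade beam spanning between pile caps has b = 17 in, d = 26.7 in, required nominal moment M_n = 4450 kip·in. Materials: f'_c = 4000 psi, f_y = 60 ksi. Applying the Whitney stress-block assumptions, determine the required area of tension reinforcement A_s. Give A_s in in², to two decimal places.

From M_n = 0.85 f'_c a b (d − a/2):
a = d − √(d² − 2M_n/(0.85 f'_c b)) = 26.7 − √(26.7² − 2 × 4450/(0.85 × 4 × 17)) = 3.059 in.
A_s = 0.85 f'_c a b / f_y = 0.85 × 4 × 3.059 × 17 / 60 = 2.947 in².

A_s ≈ 2.95 in²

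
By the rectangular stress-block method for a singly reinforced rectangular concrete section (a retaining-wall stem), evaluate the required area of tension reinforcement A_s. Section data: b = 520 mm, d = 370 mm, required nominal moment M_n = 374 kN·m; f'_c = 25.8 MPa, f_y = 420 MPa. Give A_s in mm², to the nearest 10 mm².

With M_n = 0.85 f'_c a b (d − a/2), solve the quadratic for a:
a = d − √(d² − 2M_n/(0.85 f'_c b)) = 370 − √(370² − 2 × 374×10⁶/(0.85 × 25.8 × 520)) = 102.97 mm.
A_s = 0.85 f'_c a b / f_y = 0.85 × 25.8 × 102.97 × 520 / 420 = 2795.8 mm².

A_s ≈ 2800 mm²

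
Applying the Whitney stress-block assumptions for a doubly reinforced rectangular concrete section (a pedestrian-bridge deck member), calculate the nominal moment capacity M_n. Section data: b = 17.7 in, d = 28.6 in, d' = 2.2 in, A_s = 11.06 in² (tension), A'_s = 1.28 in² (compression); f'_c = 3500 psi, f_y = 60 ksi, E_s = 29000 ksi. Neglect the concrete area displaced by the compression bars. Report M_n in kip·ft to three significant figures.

M_n ≈ 1300 kip·ft

Assume both steels yield.
a = (A_s − A'_s) f_y/(0.85 f'_c b) = (11.06 − 1.28) × 60/(0.85 × 3.5 × 17.7) = 11.144 in.
c = a/β₁ = 11.144/0.85 = 13.111 in; ε'_s = 0.003(c − d')/c = 0.0025 ≥ ε_y = 0.0021, so the compression steel yields.
M_n = (A_s − A'_s) f_y (d − a/2) + A'_s f_y (d − d') = 586.8 × (28.6 − 5.572) + 76.8 × (28.6 − 2.2) = 13512.8 + 2027.5 = 15540.3 kip·in = 15540.3/12 = 1295.03 kip·ft.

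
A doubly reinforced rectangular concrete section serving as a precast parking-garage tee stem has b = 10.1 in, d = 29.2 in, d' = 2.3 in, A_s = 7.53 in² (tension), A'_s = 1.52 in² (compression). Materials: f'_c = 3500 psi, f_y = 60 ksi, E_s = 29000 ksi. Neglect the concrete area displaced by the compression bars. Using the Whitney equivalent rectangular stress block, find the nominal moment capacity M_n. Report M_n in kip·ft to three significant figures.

M_n ≈ 902 kip·ft

Assume both steels yield.
a = (A_s − A'_s) f_y/(0.85 f'_c b) = (7.53 − 1.52) × 60/(0.85 × 3.5 × 10.1) = 12.001 in.
c = a/β₁ = 12.001/0.85 = 14.119 in; ε'_s = 0.003(c − d')/c = 0.0025 ≥ ε_y = 0.0021, so the compression steel yields.
M_n = (A_s − A'_s) f_y (d − a/2) + A'_s f_y (d − d') = 360.6 × (29.2 − 6.0005) + 91.2 × (29.2 − 2.3) = 8365.7 + 2453.3 = 10819.0 kip·in = 10819.0/12 = 901.58 kip·ft.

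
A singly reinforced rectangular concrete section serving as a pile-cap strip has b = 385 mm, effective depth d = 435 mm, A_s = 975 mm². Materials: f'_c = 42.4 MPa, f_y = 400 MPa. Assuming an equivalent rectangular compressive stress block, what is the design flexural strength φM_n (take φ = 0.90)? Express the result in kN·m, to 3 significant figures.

T = A_s f_y = 975 × 400 = 390000 N = 390 kN.
From C = T: a = T/(0.85 f'_c b) = 390000/(0.85 × 42.4 × 385) = 28.11 mm.
M_n = T(d − a/2) = 390 kN × (435 − 14.055) mm = 164.17 kN·m.
φM_n = 0.90 × 164.17 = 147.75 kN·m.

φM_n ≈ 148 kN·m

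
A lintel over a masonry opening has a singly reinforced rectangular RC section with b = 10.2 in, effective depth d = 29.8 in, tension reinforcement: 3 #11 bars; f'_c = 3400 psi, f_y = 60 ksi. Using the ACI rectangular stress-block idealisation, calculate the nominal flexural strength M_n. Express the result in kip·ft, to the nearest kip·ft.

M_n ≈ 586 kip·ft

A_s = 3 × 1.56 = 4.68 in².
T = A_s f_y = 4.68 × 60 = 280.8 kips.
a = T/(0.85 f'_c b) = 280.8/(0.85 × 3.4 × 10.2) = 9.526 in.
M_n = T(d − a/2) = 280.8 × (29.8 − 4.763) = 7030.4 kip·in = 7030.4/12 = 585.87 kip·ft.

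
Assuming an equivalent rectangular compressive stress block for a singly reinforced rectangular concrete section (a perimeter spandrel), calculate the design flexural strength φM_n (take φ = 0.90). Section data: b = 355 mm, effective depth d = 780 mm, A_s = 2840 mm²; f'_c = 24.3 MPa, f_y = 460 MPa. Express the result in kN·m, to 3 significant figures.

φM_n ≈ 812 kN·m

T = A_s f_y = 2840 × 460 = 1306400 N = 1306.4 kN.
From C = T: a = T/(0.85 f'_c b) = 1306400/(0.85 × 24.3 × 355) = 178.17 mm.
M_n = T(d − a/2) = 1306.4 kN × (780 − 89.085) mm = 902.61 kN·m.
φM_n = 0.90 × 902.61 = 812.35 kN·m.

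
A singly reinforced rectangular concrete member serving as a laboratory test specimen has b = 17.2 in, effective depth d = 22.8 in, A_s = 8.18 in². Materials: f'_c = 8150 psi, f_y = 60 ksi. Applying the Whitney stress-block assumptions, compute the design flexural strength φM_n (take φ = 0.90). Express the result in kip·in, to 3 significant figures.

φM_n ≈ 9160 kip·in

T = A_s f_y = 8.18 × 60 = 490.8 kips.
a = T/(0.85 f'_c b) = 490.8/(0.85 × 8.15 × 17.2) = 4.119 in.
M_n = T(d − a/2) = 490.8 × (22.8 − 2.0595) = 10179.4 kip·in.
φM_n = 0.90 × 10179.4 = 9161.5 kip·in.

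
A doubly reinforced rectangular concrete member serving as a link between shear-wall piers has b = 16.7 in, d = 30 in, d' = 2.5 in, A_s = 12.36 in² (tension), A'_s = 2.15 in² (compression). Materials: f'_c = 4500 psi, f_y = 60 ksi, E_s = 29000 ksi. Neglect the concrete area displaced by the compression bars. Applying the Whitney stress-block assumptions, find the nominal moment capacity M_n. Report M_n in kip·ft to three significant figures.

Assume both steels yield.
a = (A_s − A'_s) f_y/(0.85 f'_c b) = (12.36 − 2.15) × 60/(0.85 × 4.5 × 16.7) = 9.590 in.
c = a/β₁ = 9.590/0.825 = 11.624 in; ε'_s = 0.003(c − d')/c = 0.0024 ≥ ε_y = 0.0021, so the compression steel yields.
M_n = (A_s − A'_s) f_y (d − a/2) + A'_s f_y (d − d') = 612.6 × (30 − 4.795) + 129 × (30 − 2.5) = 15440.6 + 3547.5 = 18988.1 kip·in = 18988.1/12 = 1582.34 kip·ft.

M_n ≈ 1580 kip·ft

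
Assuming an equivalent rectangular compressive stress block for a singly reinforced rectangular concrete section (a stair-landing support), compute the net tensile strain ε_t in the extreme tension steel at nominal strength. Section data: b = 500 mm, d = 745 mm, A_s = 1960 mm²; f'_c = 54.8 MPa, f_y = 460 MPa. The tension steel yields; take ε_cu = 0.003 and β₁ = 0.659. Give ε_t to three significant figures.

ε_t ≈ 0.0350

a = A_s f_y/(0.85 f'_c b) = 38.71 mm.
β₁ = 0.659, so c = a/β₁ = 38.71/0.659 = 58.74 mm.
From the linear strain diagram with ε_cu = 0.003: ε_t = 0.003 (d − c)/c = 0.003 × (745 − 58.74)/58.74 = 0.0350.
Since ε_t ≥ 0.005, the section is tension-controlled.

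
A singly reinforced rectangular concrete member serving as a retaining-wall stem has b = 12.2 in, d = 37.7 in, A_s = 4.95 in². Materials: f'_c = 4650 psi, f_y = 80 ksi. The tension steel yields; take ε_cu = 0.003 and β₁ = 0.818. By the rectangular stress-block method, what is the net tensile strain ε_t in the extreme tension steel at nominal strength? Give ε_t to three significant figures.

ε_t ≈ 0.00827

a = A_s f_y/(0.85 f'_c b) = 8.212 in.
β₁ = 0.818, so c = a/β₁ = 8.212/0.818 = 10.039 in.
From the linear strain diagram with ε_cu = 0.003: ε_t = 0.003 (d − c)/c = 0.003 × (37.7 − 10.039)/10.039 = 0.00827.
Since ε_t ≥ 0.005, the section is tension-controlled.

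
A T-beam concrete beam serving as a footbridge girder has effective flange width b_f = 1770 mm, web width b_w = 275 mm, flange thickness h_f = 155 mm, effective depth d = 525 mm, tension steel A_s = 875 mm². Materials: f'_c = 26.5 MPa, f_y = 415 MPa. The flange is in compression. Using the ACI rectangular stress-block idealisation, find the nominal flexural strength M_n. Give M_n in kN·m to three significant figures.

M_n ≈ 189 kN·m

Tension: T = A_s f_y = 875 × 415 = 363125 N.
Try a within the flange: a = T/(0.85 f'_c b_f) = 363125/(0.85 × 26.5 × 1770) = 9.11 mm.
Since a = 9.11 ≤ h_f = 155 mm, the stress block lies entirely in the flange; analyse as a rectangular beam of width b_f.
M_n = T(d − a/2) = 363125 × (525 − 4.555) = 188.99 × 10⁶ N·mm.
M_n = 188.99 kN·m.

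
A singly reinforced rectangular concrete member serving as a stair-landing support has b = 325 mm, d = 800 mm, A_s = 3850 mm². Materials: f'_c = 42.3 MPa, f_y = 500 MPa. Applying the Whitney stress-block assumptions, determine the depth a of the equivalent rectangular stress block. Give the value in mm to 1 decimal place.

a ≈ 164.7 mm

T = A_s f_y = 3850 × 500 = 1925000 N = 1925 kN.
Setting C = 0.85 f'_c a b equal to T: a = 1925000/(0.85 × 42.3 × 325) = 164.7 mm.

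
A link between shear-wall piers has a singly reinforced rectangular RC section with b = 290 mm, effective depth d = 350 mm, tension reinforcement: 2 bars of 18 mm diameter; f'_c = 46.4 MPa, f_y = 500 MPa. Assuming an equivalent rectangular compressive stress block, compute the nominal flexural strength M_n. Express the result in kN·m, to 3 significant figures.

M_n ≈ 86.1 kN·m

A_s = 2 × 254 = 508 mm².
T = A_s f_y = 508 × 500 = 254000 N = 254 kN.
From C = T: a = T/(0.85 f'_c b) = 254000/(0.85 × 46.4 × 290) = 22.21 mm.
M_n = T(d − a/2) = 254 kN × (350 − 11.105) mm = 86.08 kN·m.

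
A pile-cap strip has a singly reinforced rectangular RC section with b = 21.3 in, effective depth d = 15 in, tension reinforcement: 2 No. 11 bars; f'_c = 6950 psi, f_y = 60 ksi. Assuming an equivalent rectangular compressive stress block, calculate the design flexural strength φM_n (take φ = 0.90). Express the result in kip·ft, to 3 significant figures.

φM_n ≈ 200 kip·ft

A_s = 2 × 1.56 = 3.12 in².
T = A_s f_y = 3.12 × 60 = 187.2 kips.
a = T/(0.85 f'_c b) = 187.2/(0.85 × 6.95 × 21.3) = 1.488 in.
M_n = T(d − a/2) = 187.2 × (15 − 0.744) = 2668.7 kip·in = 2668.7/12 = 222.39 kip·ft.
φM_n = 0.90 × 222.39 = 200.15 kip·ft.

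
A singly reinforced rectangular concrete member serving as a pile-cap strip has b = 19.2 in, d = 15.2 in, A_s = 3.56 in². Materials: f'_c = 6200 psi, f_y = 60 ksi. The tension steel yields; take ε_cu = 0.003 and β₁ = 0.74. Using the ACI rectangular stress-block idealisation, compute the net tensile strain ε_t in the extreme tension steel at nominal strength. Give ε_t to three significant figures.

ε_t ≈ 0.0130

a = A_s f_y/(0.85 f'_c b) = 2.111 in.
β₁ = 0.74, so c = a/β₁ = 2.111/0.74 = 2.853 in.
From the linear strain diagram with ε_cu = 0.003: ε_t = 0.003 (d − c)/c = 0.003 × (15.2 − 2.853)/2.853 = 0.0130.
Since ε_t ≥ 0.005, the section is tension-controlled.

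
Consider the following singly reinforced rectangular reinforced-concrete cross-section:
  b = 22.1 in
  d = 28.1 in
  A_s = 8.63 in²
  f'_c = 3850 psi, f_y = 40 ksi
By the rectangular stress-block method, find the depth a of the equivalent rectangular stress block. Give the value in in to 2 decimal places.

a ≈ 4.77 in

T = A_s f_y = 8.63 × 40 = 345.2 kips.
a = T/(0.85 f'_c b) = 345.2/(0.85 × 3.85 × 22.1) = 4.77 in.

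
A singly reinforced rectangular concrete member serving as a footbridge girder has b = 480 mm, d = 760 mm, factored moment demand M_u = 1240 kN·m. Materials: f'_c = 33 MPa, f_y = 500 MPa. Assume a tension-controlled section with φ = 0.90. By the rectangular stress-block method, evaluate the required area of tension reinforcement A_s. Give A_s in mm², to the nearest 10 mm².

M_n = M_u/φ = 1240/0.90 = 1377.78 kN·m.
With M_n = 0.85 f'_c a b (d − a/2), solve the quadratic for a:
a = d − √(d² − 2M_n/(0.85 f'_c b)) = 760 − √(760² − 2 × 1377.78×10⁶/(0.85 × 33 × 480)) = 149.31 mm.
A_s = 0.85 f'_c a b / f_y = 0.85 × 33 × 149.31 × 480 / 500 = 4020.6 mm².

A_s ≈ 4020 mm²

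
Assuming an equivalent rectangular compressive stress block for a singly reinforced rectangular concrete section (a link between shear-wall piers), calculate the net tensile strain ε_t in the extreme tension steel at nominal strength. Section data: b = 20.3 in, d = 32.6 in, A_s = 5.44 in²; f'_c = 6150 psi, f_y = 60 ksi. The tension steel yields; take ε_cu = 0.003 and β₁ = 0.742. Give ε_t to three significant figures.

ε_t ≈ 0.0206

a = A_s f_y/(0.85 f'_c b) = 3.076 in.
β₁ = 0.742, so c = a/β₁ = 3.076/0.742 = 4.146 in.
From the linear strain diagram with ε_cu = 0.003: ε_t = 0.003 (d − c)/c = 0.003 × (32.6 − 4.146)/4.146 = 0.0206.
Since ε_t ≥ 0.005, the section is tension-controlled.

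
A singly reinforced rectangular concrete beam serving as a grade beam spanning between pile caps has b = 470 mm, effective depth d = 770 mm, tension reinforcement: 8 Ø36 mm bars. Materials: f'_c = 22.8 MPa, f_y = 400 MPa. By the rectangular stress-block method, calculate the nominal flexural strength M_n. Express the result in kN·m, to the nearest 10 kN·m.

A_s = 8 × 1018 = 8144 mm².
T = A_s f_y = 8144 × 400 = 3257600 N = 3257.6 kN.
From C = T: a = T/(0.85 f'_c b) = 3257600/(0.85 × 22.8 × 470) = 357.64 mm.
M_n = T(d − a/2) = 3257.6 kN × (770 − 178.82) mm = 1925.83 kN·m.

M_n ≈ 1930 kN·m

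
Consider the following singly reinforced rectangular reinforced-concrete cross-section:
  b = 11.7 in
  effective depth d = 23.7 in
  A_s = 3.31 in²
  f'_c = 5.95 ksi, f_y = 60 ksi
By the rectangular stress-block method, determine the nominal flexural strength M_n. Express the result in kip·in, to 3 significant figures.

T = A_s f_y = 3.31 × 60 = 198.6 kips.
a = T/(0.85 f'_c b) = 198.6/(0.85 × 5.95 × 11.7) = 3.356 in.
M_n = T(d − a/2) = 198.6 × (23.7 − 1.678) = 4373.6 kip·in.

M_n ≈ 4370 kip·in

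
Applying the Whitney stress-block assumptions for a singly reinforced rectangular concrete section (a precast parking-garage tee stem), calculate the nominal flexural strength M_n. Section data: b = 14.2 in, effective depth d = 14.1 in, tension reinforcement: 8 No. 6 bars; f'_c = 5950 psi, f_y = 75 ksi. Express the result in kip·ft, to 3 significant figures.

M_n ≈ 270 kip·ft

A_s = 8 × 0.44 = 3.52 in².
T = A_s f_y = 3.52 × 75 = 264 kips.
a = T/(0.85 f'_c b) = 264/(0.85 × 5.95 × 14.2) = 3.676 in.
M_n = T(d − a/2) = 264 × (14.1 − 1.838) = 3237.2 kip·in = 3237.2/12 = 269.77 kip·ft.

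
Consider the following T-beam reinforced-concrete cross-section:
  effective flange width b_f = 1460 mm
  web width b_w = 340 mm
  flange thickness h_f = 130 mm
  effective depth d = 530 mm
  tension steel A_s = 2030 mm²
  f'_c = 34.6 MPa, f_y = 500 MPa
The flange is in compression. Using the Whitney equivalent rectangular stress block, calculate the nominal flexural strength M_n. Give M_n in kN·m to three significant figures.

Tension: T = A_s f_y = 2030 × 500 = 1015000 N.
Try a within the flange: a = T/(0.85 f'_c b_f) = 1015000/(0.85 × 34.6 × 1460) = 23.64 mm.
Since a = 23.64 ≤ h_f = 130 mm, the stress block lies entirely in the flange; analyse as a rectangular beam of width b_f.
M_n = T(d − a/2) = 1015000 × (530 − 11.82) = 525.95 × 10⁶ N·mm.
M_n = 525.95 kN·m.

M_n ≈ 526 kN·m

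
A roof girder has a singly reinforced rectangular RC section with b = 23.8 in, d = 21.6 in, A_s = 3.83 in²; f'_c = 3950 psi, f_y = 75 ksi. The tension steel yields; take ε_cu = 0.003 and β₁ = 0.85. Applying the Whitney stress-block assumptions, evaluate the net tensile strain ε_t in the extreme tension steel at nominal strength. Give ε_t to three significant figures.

a = A_s f_y/(0.85 f'_c b) = 3.595 in.
β₁ = 0.85, so c = a/β₁ = 3.595/0.85 = 4.229 in.
From the linear strain diagram with ε_cu = 0.003: ε_t = 0.003 (d − c)/c = 0.003 × (21.6 − 4.229)/4.229 = 0.0123.
Since ε_t ≥ 0.005, the section is tension-controlled.

ε_t ≈ 0.0123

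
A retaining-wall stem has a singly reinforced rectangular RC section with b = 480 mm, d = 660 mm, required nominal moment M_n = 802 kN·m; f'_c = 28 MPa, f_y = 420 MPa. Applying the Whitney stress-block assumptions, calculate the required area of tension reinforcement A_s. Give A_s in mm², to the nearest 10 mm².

With M_n = 0.85 f'_c a b (d − a/2), solve the quadratic for a:
a = d − √(d² − 2M_n/(0.85 f'_c b)) = 660 − √(660² − 2 × 802×10⁶/(0.85 × 28 × 480)) = 116.68 mm.
A_s = 0.85 f'_c a b / f_y = 0.85 × 28 × 116.68 × 480 / 420 = 3173.7 mm².

A_s ≈ 3170 mm²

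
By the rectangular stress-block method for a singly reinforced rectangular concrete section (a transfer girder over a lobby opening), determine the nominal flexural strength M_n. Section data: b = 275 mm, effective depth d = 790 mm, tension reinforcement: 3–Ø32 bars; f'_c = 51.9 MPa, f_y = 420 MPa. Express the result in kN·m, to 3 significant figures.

M_n ≈ 758 kN·m

A_s = 3 × 804 = 2412 mm².
T = A_s f_y = 2412 × 420 = 1013040 N = 1013.04 kN.
From C = T: a = T/(0.85 f'_c b) = 1013040/(0.85 × 51.9 × 275) = 83.50 mm.
M_n = T(d − a/2) = 1013.04 kN × (790 − 41.75) mm = 758.01 kN·m.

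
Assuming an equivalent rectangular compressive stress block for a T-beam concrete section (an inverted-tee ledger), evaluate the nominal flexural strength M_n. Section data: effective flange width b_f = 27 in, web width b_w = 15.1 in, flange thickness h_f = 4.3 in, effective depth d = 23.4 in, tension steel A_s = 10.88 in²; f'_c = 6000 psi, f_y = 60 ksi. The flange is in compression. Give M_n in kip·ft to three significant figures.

Tension: T = A_s f_y = 10.88 × 60 = 652.8 kips.
Try a within the flange: a = T/(0.85 f'_c b_f) = 652.8/(0.85 × 6 × 27) = 4.741 in.
a = 4.741 > h_f = 4.3 in: the block extends into the web. Split into flange-overhang and web parts.
C_f = 0.85 f'_c (b_f − b_w) h_f = 0.85 × 6 × (27 − 15.1) × 4.3 = 261.0 kips.
Remaining web compression depth: a_w = (T − C_f)/(0.85 f'_c b_w) = (652.8 − 261.0)/(0.85 × 6 × 15.1) = 5.088 in.
M_n = C_f(d − h_f/2) + (T − C_f)(d − a_w/2) = 261.0 × (23.4 − 2.15) + 391.8 × (23.4 − 2.544) = 5546.3 + 8171.4 = 13717.7 kip·in.
M_n = 13717.7/12 = 1143.14 kip·ft.

M_n ≈ 1140 kip·ft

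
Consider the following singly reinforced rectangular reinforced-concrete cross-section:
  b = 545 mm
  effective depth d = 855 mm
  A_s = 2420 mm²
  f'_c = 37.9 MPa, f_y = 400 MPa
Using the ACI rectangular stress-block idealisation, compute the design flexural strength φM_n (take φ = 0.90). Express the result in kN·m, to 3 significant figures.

φM_n ≈ 721 kN·m

T = A_s f_y = 2420 × 400 = 968000 N = 968 kN.
From C = T: a = T/(0.85 f'_c b) = 968000/(0.85 × 37.9 × 545) = 55.13 mm.
M_n = T(d − a/2) = 968 kN × (855 − 27.565) mm = 800.96 kN·m.
φM_n = 0.90 × 800.96 = 720.86 kN·m.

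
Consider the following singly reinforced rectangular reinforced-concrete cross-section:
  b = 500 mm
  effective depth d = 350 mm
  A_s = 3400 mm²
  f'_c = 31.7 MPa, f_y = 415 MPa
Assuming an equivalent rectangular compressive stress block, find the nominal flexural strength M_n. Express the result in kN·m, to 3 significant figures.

M_n ≈ 420 kN·m

T = A_s f_y = 3400 × 415 = 1411000 N = 1411 kN.
From C = T: a = T/(0.85 f'_c b) = 1411000/(0.85 × 31.7 × 500) = 104.73 mm.
M_n = T(d − a/2) = 1411 kN × (350 − 52.365) mm = 419.96 kN·m.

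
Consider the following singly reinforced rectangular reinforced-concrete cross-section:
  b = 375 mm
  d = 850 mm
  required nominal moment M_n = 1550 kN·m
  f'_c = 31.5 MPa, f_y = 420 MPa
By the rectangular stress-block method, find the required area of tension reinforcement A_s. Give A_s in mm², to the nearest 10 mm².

A_s ≈ 4940 mm²

With M_n = 0.85 f'_c a b (d − a/2), solve the quadratic for a:
a = d − √(d² − 2M_n/(0.85 f'_c b)) = 850 − √(850² − 2 × 1550×10⁶/(0.85 × 31.5 × 375)) = 206.76 mm.
A_s = 0.85 f'_c a b / f_y = 0.85 × 31.5 × 206.76 × 375 / 420 = 4942.9 mm².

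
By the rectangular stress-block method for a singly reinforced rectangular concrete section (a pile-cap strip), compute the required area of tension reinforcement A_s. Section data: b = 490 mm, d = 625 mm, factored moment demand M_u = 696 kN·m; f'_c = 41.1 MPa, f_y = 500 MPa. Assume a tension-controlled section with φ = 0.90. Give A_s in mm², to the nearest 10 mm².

M_n = M_u/φ = 696/0.90 = 773.333 kN·m.
With M_n = 0.85 f'_c a b (d − a/2), solve the quadratic for a:
a = d − √(d² − 2M_n/(0.85 f'_c b)) = 625 − √(625² − 2 × 773.333×10⁶/(0.85 × 41.1 × 490)) = 77.03 mm.
A_s = 0.85 f'_c a b / f_y = 0.85 × 41.1 × 77.03 × 490 / 500 = 2637.2 mm².

A_s ≈ 2640 mm²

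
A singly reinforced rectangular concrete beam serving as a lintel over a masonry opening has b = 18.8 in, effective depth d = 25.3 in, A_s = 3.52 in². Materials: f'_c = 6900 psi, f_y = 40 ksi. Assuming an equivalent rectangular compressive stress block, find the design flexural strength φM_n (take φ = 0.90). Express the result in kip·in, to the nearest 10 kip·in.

φM_n ≈ 3130 kip·in

T = A_s f_y = 3.52 × 40 = 140.8 kips.
a = T/(0.85 f'_c b) = 140.8/(0.85 × 6.9 × 18.8) = 1.277 in.
M_n = T(d − a/2) = 140.8 × (25.3 − 0.6385) = 3472.3 kip·in.
φM_n = 0.90 × 3472.3 = 3125.1 kip·in.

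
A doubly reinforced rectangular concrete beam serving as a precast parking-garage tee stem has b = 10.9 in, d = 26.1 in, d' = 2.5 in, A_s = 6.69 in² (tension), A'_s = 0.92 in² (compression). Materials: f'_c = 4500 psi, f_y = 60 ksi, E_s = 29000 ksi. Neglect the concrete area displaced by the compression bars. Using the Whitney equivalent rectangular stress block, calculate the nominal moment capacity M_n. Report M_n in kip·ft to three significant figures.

Assume both steels yield.
a = (A_s − A'_s) f_y/(0.85 f'_c b) = (6.69 − 0.92) × 60/(0.85 × 4.5 × 10.9) = 8.304 in.
c = a/β₁ = 8.304/0.825 = 10.065 in; ε'_s = 0.003(c − d')/c = 0.0023 ≥ ε_y = 0.0021, so the compression steel yields.
M_n = (A_s − A'_s) f_y (d − a/2) + A'_s f_y (d − d') = 346.2 × (26.1 − 4.152) + 55.2 × (26.1 − 2.5) = 7598.4 + 1302.7 = 8901.1 kip·in = 8901.1/12 = 741.76 kip·ft.

M_n ≈ 742 kip·ft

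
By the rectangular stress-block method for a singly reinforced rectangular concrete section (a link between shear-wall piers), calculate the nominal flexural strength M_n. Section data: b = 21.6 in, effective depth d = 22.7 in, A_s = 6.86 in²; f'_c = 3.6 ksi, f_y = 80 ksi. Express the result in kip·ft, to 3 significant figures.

M_n ≈ 848 kip·ft

T = A_s f_y = 6.86 × 80 = 548.8 kips.
a = T/(0.85 f'_c b) = 548.8/(0.85 × 3.6 × 21.6) = 8.303 in.
M_n = T(d − a/2) = 548.8 × (22.7 − 4.1515) = 10179.4 kip·in = 10179.4/12 = 848.28 kip·ft.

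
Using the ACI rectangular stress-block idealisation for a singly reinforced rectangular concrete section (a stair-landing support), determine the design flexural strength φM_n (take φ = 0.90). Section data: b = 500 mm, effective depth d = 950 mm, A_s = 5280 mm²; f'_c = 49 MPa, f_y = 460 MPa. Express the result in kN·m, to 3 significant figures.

φM_n ≈ 1950 kN·m

T = A_s f_y = 5280 × 460 = 2428800 N = 2428.8 kN.
From C = T: a = T/(0.85 f'_c b) = 2428800/(0.85 × 49 × 500) = 116.63 mm.
M_n = T(d − a/2) = 2428.8 kN × (950 − 58.315) mm = 2165.72 kN·m.
φM_n = 0.90 × 2165.72 = 1949.15 kN·m.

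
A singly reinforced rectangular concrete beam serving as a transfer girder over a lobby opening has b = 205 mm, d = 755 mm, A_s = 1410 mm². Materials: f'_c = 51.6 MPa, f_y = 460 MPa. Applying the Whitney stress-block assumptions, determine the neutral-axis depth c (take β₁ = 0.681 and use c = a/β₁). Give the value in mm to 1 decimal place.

c ≈ 105.9 mm

T = A_s f_y = 1410 × 460 = 648600 N = 648.6 kN.
Setting C = 0.85 f'_c a b equal to T: a = 648600/(0.85 × 51.6 × 205) = 72.136 mm.
With β₁ = 0.681, c = a/β₁ = 72.136/0.681 = 105.9 mm.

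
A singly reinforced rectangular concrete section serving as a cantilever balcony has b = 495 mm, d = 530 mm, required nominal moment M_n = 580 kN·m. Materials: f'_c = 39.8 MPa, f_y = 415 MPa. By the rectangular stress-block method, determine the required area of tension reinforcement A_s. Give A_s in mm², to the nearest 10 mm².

A_s ≈ 2820 mm²

With M_n = 0.85 f'_c a b (d − a/2), solve the quadratic for a:
a = d − √(d² − 2M_n/(0.85 f'_c b)) = 530 − √(530² − 2 × 580×10⁶/(0.85 × 39.8 × 495)) = 69.97 mm.
A_s = 0.85 f'_c a b / f_y = 0.85 × 39.8 × 69.97 × 495 / 415 = 2823.4 mm².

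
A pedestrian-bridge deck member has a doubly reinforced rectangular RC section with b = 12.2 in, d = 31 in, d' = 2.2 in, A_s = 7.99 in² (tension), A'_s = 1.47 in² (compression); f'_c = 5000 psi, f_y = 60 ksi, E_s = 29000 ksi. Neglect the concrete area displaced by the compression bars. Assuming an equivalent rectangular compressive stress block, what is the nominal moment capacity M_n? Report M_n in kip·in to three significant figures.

Assume both steels yield.
a = (A_s − A'_s) f_y/(0.85 f'_c b) = (7.99 − 1.47) × 60/(0.85 × 5 × 12.2) = 7.545 in.
c = a/β₁ = 7.545/0.8 = 9.431 in; ε'_s = 0.003(c − d')/c = 0.0023 ≥ ε_y = 0.0021, so the compression steel yields.
M_n = (A_s − A'_s) f_y (d − a/2) + A'_s f_y (d − d') = 391.2 × (31 − 3.7725) + 88.2 × (31 − 2.2) = 10651.4 + 2540.2 = 13191.6 kip·in.

M_n ≈ 13200 kip·in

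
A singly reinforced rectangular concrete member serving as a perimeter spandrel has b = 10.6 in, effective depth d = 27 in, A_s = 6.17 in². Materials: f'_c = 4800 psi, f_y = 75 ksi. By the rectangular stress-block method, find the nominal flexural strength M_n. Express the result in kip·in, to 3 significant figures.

T = A_s f_y = 6.17 × 75 = 462.75 kips.
a = T/(0.85 f'_c b) = 462.75/(0.85 × 4.8 × 10.6) = 10.700 in.
M_n = T(d − a/2) = 462.75 × (27 − 5.35) = 10018.5 kip·in.

M_n ≈ 10000 kip·in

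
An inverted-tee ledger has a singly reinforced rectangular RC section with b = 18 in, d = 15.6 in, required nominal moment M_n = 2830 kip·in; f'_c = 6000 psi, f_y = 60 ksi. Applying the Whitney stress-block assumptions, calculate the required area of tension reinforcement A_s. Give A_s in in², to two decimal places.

A_s ≈ 3.24 in²

From M_n = 0.85 f'_c a b (d − a/2):
a = d − √(d² − 2M_n/(0.85 f'_c b)) = 15.6 − √(15.6² − 2 × 2830/(0.85 × 6 × 18)) = 2.120 in.
A_s = 0.85 f'_c a b / f_y = 0.85 × 6 × 2.120 × 18 / 60 = 3.244 in².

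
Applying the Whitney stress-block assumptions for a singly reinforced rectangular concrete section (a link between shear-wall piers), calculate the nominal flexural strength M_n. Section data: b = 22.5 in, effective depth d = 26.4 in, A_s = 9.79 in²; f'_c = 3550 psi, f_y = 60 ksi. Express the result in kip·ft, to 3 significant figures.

T = A_s f_y = 9.79 × 60 = 587.4 kips.
a = T/(0.85 f'_c b) = 587.4/(0.85 × 3.55 × 22.5) = 8.652 in.
M_n = T(d − a/2) = 587.4 × (26.4 − 4.326) = 12966.3 kip·in = 12966.3/12 = 1080.53 kip·ft.

M_n ≈ 1080 kip·ft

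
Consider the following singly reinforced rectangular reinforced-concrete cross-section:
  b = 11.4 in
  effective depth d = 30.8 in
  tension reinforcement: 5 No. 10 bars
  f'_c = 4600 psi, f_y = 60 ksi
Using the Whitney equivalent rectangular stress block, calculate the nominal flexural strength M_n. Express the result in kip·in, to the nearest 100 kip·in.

M_n ≈ 10100 kip·in

A_s = 5 × 1.27 = 6.35 in².
T = A_s f_y = 6.35 × 60 = 381 kips.
a = T/(0.85 f'_c b) = 381/(0.85 × 4.6 × 11.4) = 8.548 in.
M_n = T(d − a/2) = 381 × (30.8 − 4.274) = 10106.4 kip·in.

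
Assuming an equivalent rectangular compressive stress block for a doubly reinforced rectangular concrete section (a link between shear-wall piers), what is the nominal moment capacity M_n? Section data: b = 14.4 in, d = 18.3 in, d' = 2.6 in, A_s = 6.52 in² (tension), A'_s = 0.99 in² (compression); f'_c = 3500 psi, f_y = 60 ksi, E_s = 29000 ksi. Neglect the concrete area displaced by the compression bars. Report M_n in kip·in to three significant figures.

Assume both steels yield.
a = (A_s − A'_s) f_y/(0.85 f'_c b) = (6.52 − 0.99) × 60/(0.85 × 3.5 × 14.4) = 7.745 in.
c = a/β₁ = 7.745/0.85 = 9.112 in; ε'_s = 0.003(c − d')/c = 0.0021 ≥ ε_y = 0.0021, so the compression steel yields.
M_n = (A_s − A'_s) f_y (d − a/2) + A'_s f_y (d − d') = 331.8 × (18.3 − 3.8725) + 59.4 × (18.3 − 2.6) = 4787.0 + 932.6 = 5719.6 kip·in.

M_n ≈ 5720 kip·in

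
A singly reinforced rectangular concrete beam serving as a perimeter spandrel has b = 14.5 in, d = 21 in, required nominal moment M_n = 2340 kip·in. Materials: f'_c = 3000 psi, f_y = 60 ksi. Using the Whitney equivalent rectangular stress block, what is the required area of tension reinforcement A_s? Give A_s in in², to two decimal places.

A_s ≈ 2.01 in²

From M_n = 0.85 f'_c a b (d − a/2):
a = d − √(d² − 2M_n/(0.85 f'_c b)) = 21 − √(21² − 2 × 2340/(0.85 × 3 × 14.5)) = 3.268 in.
A_s = 0.85 f'_c a b / f_y = 0.85 × 3 × 3.268 × 14.5 / 60 = 2.014 in².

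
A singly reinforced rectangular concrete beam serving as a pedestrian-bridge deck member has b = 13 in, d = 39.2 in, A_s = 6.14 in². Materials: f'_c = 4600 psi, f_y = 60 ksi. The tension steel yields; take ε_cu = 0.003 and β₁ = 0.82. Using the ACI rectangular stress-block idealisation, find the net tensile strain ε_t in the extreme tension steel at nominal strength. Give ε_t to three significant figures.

ε_t ≈ 0.0103

a = A_s f_y/(0.85 f'_c b) = 7.248 in.
β₁ = 0.82, so c = a/β₁ = 7.248/0.82 = 8.839 in.
From the linear strain diagram with ε_cu = 0.003: ε_t = 0.003 (d − c)/c = 0.003 × (39.2 − 8.839)/8.839 = 0.0103.
Since ε_t ≥ 0.005, the section is tension-controlled.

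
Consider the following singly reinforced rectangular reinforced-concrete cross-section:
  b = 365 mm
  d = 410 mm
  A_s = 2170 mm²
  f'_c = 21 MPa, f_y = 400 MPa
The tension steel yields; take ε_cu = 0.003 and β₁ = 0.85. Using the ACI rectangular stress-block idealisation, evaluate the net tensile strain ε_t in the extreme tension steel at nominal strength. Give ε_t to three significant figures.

a = A_s f_y/(0.85 f'_c b) = 133.23 mm.
β₁ = 0.85, so c = a/β₁ = 133.23/0.85 = 156.74 mm.
From the linear strain diagram with ε_cu = 0.003: ε_t = 0.003 (d − c)/c = 0.003 × (410 − 156.74)/156.74 = 0.00485.
ε_t is between 0.004 and 0.005 — transition zone.

ε_t ≈ 0.00485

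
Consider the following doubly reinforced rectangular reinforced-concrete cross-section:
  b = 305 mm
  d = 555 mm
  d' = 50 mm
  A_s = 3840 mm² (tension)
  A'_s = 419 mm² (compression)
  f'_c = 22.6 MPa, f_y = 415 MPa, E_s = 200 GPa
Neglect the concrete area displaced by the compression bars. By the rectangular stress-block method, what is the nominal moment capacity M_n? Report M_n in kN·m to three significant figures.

M_n ≈ 704 kN·m

Assume both tension and compression steel yield.
Net tension couple steel: A_s − A'_s = 3421 mm².
a = (A_s − A'_s) f_y / (0.85 f'_c b) = 1419715/(0.85 × 22.6 × 305) = 242.31 mm.
c = a/β₁ = 242.31/0.85 = 285.07 mm; ε'_s = 0.003(c − d')/c = 0.0025 ≥ f_y/E_s = 0.0021, so compression steel does yield.
M_n = (A_s − A'_s) f_y (d − a/2) + A'_s f_y (d − d') = [1419715 × (555 − 121.155) + 173885 × (555 − 50)] × 10⁻⁶ = 615.94 + 87.81 = 703.75 kN·m.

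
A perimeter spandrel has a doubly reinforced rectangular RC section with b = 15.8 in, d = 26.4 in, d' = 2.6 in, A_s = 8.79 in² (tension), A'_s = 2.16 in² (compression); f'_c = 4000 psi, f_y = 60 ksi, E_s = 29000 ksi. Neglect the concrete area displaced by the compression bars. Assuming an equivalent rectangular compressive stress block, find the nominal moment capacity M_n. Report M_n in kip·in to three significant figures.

Assume both steels yield.
a = (A_s − A'_s) f_y/(0.85 f'_c b) = (8.79 − 2.16) × 60/(0.85 × 4 × 15.8) = 7.405 in.
c = a/β₁ = 7.405/0.85 = 8.712 in; ε'_s = 0.003(c − d')/c = 0.0021 ≥ ε_y = 0.0021, so the compression steel yields.
M_n = (A_s − A'_s) f_y (d − a/2) + A'_s f_y (d − d') = 397.8 × (26.4 − 3.7025) + 129.6 × (26.4 − 2.6) = 9029.1 + 3084.5 = 12113.6 kip·in.

M_n ≈ 12100 kip·in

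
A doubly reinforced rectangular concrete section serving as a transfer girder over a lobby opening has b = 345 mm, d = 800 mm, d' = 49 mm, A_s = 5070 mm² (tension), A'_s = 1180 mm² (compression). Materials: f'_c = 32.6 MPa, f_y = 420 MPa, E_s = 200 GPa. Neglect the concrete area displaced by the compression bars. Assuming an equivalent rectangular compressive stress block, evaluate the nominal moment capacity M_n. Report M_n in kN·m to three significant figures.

Assume both tension and compression steel yield.
Net tension couple steel: A_s − A'_s = 3890 mm².
a = (A_s − A'_s) f_y / (0.85 f'_c b) = 1633800/(0.85 × 32.6 × 345) = 170.90 mm.
c = a/β₁ = 170.90/0.817 = 209.18 mm; ε'_s = 0.003(c − d')/c = 0.0023 ≥ f_y/E_s = 0.0021, so compression steel does yield.
M_n = (A_s − A'_s) f_y (d − a/2) + A'_s f_y (d − d') = [1633800 × (800 − 85.45) + 495600 × (800 − 49)] × 10⁻⁶ = 1167.43 + 372.20 = 1539.63 kN·m.

M_n ≈ 1540 kN·m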